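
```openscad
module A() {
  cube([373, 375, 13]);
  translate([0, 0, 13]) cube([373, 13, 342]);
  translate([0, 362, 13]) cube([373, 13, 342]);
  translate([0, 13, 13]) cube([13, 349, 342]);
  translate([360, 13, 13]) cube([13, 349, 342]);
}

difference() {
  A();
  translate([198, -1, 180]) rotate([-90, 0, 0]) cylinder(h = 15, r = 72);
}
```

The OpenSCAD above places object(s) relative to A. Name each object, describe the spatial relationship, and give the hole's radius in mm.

The subtracted cylinder has r = 72 mm.

A is an open box. The open box has a circular hole through its front wall. The hole's radius is 72 mm.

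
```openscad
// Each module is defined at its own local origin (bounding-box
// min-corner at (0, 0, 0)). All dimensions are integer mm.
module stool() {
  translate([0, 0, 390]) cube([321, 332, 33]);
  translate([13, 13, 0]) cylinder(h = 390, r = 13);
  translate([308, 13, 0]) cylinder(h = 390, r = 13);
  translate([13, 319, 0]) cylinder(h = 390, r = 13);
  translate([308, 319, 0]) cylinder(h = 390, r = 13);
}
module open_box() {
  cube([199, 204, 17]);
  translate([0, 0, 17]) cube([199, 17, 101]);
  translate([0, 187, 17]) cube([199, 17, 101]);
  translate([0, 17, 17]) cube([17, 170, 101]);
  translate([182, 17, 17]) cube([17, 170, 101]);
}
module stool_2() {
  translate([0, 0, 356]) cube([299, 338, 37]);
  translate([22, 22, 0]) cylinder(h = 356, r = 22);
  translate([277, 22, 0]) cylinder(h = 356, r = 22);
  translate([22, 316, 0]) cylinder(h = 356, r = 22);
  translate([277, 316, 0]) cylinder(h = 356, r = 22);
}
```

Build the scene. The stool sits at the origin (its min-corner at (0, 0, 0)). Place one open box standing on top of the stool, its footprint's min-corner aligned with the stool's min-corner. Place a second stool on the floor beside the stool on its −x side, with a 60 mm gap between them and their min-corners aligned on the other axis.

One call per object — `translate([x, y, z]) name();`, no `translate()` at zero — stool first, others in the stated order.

stool();
translate([0, 0, 423]) open_box();
translate([-359, 0, 0]) stool_2();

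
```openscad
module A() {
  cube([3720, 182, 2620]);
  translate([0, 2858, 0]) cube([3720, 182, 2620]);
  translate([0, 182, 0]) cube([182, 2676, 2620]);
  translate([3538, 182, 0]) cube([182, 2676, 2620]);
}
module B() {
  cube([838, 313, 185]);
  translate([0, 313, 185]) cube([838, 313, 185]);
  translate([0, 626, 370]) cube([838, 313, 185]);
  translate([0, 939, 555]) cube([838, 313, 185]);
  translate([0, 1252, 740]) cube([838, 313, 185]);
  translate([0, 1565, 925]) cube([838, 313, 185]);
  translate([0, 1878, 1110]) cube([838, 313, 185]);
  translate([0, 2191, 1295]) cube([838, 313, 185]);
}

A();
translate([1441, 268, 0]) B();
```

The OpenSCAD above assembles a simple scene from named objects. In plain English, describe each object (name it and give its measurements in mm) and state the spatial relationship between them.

A is a box-shaped house frame (walls only): outside footprint 3720×3040 mm, wall height 2620 mm, wall thickness 182 mm. The two y-facing walls run the full x-width; the two x-facing walls fit between the inner faces of the y-facing walls.

B is a straight staircase of 8 solid steps. Each step is 838 mm wide (x), 313 mm deep (y, the going) and 185 mm tall (the rise). The first step rests on the floor; each subsequent step sits one going further in +y and one rise higher in +z, directly behind and above the previous step with no overlap.

The staircase sits inside the house frame, centred.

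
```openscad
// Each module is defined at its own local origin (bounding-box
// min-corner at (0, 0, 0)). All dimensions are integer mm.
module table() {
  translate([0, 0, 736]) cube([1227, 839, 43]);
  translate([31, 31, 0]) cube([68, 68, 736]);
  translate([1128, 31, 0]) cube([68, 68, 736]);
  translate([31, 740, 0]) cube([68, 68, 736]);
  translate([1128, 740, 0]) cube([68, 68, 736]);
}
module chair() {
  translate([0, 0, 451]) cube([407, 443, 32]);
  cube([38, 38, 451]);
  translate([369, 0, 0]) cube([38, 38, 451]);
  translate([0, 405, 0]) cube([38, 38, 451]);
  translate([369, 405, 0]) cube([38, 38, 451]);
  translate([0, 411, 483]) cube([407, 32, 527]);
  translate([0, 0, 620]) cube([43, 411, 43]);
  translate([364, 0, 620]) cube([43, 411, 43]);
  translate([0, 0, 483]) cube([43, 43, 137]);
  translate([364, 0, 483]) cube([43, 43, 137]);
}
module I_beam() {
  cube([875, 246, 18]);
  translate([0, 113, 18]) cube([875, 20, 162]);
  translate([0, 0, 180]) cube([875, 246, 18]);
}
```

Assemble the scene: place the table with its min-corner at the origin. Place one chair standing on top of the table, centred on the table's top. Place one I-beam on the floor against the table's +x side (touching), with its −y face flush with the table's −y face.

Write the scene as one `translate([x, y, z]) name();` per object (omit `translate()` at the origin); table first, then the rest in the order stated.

table();
translate([410, 198, 779]) chair();
translate([1227, 0, 0]) I_beam();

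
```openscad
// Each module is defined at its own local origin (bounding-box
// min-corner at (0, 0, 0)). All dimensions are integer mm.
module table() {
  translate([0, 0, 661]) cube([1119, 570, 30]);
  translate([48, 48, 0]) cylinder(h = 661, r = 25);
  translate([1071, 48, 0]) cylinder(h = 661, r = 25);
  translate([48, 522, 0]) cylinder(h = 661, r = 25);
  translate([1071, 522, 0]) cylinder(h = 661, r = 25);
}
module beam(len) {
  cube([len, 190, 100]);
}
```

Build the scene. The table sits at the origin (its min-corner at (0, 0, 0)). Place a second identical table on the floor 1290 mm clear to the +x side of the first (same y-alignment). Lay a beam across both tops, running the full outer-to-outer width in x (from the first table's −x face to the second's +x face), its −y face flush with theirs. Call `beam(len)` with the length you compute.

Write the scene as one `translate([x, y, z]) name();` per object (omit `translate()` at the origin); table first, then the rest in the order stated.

table();
translate([2409, 0, 0]) table();
translate([0, 0, 691]) beam(3528);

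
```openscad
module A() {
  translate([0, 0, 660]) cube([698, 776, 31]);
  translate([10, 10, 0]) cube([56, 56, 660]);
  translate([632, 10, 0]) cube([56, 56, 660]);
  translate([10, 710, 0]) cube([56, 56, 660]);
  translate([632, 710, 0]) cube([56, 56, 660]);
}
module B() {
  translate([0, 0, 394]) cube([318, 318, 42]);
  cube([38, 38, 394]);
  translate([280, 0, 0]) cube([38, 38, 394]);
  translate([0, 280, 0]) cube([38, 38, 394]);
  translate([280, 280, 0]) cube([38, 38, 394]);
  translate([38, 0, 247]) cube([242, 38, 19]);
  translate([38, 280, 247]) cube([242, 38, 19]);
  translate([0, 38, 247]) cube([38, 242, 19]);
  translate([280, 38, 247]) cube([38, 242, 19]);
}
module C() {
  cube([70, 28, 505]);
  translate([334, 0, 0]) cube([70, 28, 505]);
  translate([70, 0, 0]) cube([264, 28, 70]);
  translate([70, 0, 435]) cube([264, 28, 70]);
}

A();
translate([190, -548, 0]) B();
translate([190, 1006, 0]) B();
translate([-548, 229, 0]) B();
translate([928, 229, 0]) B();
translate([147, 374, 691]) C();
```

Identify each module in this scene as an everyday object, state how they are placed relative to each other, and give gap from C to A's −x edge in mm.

The picture frame's min-x is at 147; the table's min-x is 0; gap = 147 mm.

A is a table. B is a stool. C is a picture frame. Four stools sit around the table at the −y, +y, −x, +x sides. The picture frame is on top of the table, centred. The gap from the picture frame to the table's −x edge is 147 mm.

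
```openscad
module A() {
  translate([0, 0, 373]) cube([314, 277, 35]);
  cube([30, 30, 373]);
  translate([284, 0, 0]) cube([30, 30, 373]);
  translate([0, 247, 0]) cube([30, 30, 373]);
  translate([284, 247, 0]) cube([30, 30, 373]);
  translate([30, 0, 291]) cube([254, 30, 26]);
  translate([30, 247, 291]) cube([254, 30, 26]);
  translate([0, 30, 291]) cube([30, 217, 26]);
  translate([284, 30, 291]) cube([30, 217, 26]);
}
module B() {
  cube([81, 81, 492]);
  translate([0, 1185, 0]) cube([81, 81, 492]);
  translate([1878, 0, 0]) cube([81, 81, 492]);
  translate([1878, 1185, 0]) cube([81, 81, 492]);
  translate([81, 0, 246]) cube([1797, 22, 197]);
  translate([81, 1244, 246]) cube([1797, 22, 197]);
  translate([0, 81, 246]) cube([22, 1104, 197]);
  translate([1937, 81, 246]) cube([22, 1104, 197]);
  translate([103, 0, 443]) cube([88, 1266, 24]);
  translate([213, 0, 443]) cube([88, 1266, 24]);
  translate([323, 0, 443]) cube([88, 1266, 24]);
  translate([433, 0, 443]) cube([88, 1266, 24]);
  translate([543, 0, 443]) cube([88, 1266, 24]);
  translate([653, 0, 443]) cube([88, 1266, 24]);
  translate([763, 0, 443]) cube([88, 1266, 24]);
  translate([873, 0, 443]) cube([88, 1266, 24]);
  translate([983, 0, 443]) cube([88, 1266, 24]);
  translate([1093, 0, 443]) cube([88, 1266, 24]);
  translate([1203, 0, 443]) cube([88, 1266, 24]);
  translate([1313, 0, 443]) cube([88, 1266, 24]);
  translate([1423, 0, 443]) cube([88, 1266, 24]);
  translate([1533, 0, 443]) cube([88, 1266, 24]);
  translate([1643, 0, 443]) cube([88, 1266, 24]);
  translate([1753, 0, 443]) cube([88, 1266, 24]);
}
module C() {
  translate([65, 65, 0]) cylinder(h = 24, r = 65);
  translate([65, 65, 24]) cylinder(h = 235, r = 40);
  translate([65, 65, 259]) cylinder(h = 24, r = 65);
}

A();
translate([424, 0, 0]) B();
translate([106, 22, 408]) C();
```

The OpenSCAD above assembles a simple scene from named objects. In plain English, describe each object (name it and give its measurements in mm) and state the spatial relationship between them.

A is a four-legged stool. The seat is a 314×277×35 mm slab whose top surface is at z = 408 mm; four square legs, each 30×30 mm in cross-section, run from the floor (z = 0) to the underside of the seat, each flush with a corner of the seat. Four stretchers, 30 mm wide and 26 mm tall, connect adjacent legs with their undersides at z = 291 mm, each running between the inner faces of the legs it joins and aligned with the legs' outer faces on the other axis.

B is a bed frame 1959 mm long (x) by 1266 mm wide (y). Four 81×81 mm corner posts, 492 mm tall, at the corners of the footprint. Four rails of 22 mm thickness and 197 mm height run between adjacent posts with their undersides at z = 246 mm, their outer faces flush with the outside of the frame (the two x-running rails run between the posts' inner faces; the two y-running rails run between the posts' inner faces). 16 slats, each 88 mm wide (x) and 24 mm thick, lie across the top of the two x-running rails, running the full 1266 mm width of the frame in y; the slats are evenly spaced along x between the inner faces of the end posts with equal gaps (rounded down to the nearest mm) at the −x end and between each pair — any rounding remainder accumulates at the +x end.

C is a spool: two coaxial disc flanges of radius 65 mm and thickness 24 mm, joined by a core cylinder of radius 40 mm and height 235 mm. The lower flange rests on z = 0 and the three cylinders share a vertical axis.

The bed frame is on the floor beside the stool on its +x side. The spool is on top of the stool.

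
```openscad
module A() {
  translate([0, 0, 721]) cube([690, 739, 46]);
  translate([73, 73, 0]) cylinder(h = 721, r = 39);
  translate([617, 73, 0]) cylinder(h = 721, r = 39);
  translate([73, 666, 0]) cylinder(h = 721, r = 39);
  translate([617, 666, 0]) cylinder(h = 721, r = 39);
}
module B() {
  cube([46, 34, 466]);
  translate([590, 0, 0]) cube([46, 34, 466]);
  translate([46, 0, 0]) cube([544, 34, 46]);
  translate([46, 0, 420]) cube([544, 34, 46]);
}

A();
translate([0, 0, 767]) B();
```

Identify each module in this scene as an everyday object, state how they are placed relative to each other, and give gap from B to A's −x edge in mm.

The picture frame's min-x is at 0; the table's min-x is 0; gap = 0 mm.

A is a table. B is a picture frame. The picture frame is on top of the table. The gap from the picture frame to the table's −x edge is 0 mm.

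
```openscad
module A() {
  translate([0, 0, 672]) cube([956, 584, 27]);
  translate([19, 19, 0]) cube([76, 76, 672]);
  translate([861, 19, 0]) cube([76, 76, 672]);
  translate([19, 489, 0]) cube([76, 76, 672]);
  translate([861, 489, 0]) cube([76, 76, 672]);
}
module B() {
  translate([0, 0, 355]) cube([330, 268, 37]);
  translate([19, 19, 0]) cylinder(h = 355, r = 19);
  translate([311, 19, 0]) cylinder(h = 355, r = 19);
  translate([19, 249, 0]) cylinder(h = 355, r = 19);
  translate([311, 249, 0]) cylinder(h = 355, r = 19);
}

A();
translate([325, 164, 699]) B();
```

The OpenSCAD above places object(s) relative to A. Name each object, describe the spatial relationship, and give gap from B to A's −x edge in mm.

A is a table. B is a stool. The stool is on top of the table. The gap from the stool to the table's −x edge is 325 mm.

The stool's min-x is at 325; the table's min-x is 0; gap = 325 mm.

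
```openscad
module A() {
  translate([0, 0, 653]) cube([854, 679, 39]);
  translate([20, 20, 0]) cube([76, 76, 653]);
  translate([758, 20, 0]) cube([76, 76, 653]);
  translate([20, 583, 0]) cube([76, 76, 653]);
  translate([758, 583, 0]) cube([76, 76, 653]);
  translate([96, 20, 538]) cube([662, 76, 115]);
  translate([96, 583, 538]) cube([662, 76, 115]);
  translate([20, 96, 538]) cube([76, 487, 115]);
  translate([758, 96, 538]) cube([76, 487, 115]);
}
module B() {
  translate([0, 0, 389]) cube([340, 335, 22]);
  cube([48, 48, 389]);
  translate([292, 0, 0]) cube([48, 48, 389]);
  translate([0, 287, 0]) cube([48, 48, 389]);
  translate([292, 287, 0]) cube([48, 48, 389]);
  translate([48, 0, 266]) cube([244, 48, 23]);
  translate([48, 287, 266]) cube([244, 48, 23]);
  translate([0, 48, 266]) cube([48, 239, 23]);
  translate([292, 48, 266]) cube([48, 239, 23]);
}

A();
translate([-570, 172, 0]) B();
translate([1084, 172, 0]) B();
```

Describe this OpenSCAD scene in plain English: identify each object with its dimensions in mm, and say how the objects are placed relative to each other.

A is a table: top 854 mm (x) × 679 mm (y), 39 mm thick, upper face at z = 692 mm, on four 76×76 mm square legs, each inset 20 mm from the nearest pair of top edges, running from z = 0 to the bottom of the top. Four apron rails, 76 mm thick and 115 mm tall, run between adjacent legs with their top edges flush with the underside of the top and their outer faces flush with the legs' outer faces.

B is a simple wooden stool: a rectangular seat 340 mm (x) by 335 mm (y), 22 mm thick, top face at z = 411 mm, on four square legs, each 48×48 mm in cross-section. The legs rest on z = 0, each flush with a corner of the seat. Four stretchers, 48 mm wide and 23 mm tall, connect adjacent legs with their undersides at z = 266 mm, each running between the inner faces of the legs it joins and aligned with the legs' outer faces on the other axis.

Two stools sit around the table at the −x, +x sides.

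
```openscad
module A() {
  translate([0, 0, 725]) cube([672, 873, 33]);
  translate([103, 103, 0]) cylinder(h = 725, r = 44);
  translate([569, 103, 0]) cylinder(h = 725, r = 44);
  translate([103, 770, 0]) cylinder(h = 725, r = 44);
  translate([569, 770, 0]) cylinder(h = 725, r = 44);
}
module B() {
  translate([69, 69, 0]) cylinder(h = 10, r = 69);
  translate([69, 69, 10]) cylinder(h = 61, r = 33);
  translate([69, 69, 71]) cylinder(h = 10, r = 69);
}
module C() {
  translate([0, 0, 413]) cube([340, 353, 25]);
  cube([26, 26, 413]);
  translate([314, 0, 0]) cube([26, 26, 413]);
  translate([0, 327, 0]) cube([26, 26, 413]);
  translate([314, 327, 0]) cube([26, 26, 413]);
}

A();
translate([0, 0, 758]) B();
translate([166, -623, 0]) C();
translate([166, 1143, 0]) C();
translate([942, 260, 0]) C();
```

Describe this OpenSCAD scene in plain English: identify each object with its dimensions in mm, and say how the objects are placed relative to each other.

A is a rectangular dining table. The top is 672×873×33 mm with its upper surface at z = 758 mm. It stands on four round legs of 88 mm diameter, each leg's bounding box inset 59 mm from the nearest pair of top edges, running from the floor to the underside of the top.

B is a spool: two coaxial disc flanges of radius 69 mm and thickness 10 mm, joined by a core cylinder of radius 33 mm and height 61 mm. The lower flange rests on z = 0 and the three cylinders share a vertical axis.

C is a simple wooden stool: a rectangular seat 340 mm (x) by 353 mm (y), 25 mm thick, top face at z = 438 mm, on four square legs, each 26×26 mm in cross-section. The legs rest on z = 0, each flush with a corner of the seat.

The spool is on top of the table. Three stools sit around the table at the −y, +y, +x sides.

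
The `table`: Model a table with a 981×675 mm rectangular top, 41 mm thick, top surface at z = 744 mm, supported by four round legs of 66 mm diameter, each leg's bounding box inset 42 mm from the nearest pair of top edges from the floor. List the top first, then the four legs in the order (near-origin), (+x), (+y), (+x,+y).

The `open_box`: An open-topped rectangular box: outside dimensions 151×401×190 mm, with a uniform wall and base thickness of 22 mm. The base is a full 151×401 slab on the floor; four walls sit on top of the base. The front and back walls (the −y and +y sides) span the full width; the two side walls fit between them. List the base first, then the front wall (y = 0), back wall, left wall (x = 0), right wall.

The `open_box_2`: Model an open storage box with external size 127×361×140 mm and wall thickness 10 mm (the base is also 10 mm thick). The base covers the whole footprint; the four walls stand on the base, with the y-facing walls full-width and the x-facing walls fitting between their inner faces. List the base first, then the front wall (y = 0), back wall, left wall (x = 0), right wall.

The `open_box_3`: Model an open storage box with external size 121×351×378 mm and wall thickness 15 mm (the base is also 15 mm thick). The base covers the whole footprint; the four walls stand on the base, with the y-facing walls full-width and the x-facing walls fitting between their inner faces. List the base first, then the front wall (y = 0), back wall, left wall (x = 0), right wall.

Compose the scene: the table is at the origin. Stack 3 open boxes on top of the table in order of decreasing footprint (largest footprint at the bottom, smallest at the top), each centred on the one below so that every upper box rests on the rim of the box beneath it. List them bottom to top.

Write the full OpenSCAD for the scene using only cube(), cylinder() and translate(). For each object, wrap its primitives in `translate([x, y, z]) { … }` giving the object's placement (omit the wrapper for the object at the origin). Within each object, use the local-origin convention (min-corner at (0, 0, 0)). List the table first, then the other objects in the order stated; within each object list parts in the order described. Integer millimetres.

translate([0, 0, 703]) cube([981, 675, 41]);
translate([75, 75, 0]) cylinder(h = 703, r = 33);
translate([906, 75, 0]) cylinder(h = 703, r = 33);
translate([75, 600, 0]) cylinder(h = 703, r = 33);
translate([906, 600, 0]) cylinder(h = 703, r = 33);
translate([415, 137, 744]) {
  cube([151, 401, 22]);
  translate([0, 0, 22]) cube([151, 22, 168]);
  translate([0, 379, 22]) cube([151, 22, 168]);
  translate([0, 22, 22]) cube([22, 357, 168]);
  translate([129, 22, 22]) cube([22, 357, 168]);
}
translate([427, 157, 934]) {
  cube([127, 361, 10]);
  translate([0, 0, 10]) cube([127, 10, 130]);
  translate([0, 351, 10]) cube([127, 10, 130]);
  translate([0, 10, 10]) cube([10, 341, 130]);
  translate([117, 10, 10]) cube([10, 341, 130]);
}
translate([430, 162, 1074]) {
  cube([121, 351, 15]);
  translate([0, 0, 15]) cube([121, 15, 363]);
  translate([0, 336, 15]) cube([121, 15, 363]);
  translate([0, 15, 15]) cube([15, 321, 363]);
  translate([106, 15, 15]) cube([15, 321, 363]);
}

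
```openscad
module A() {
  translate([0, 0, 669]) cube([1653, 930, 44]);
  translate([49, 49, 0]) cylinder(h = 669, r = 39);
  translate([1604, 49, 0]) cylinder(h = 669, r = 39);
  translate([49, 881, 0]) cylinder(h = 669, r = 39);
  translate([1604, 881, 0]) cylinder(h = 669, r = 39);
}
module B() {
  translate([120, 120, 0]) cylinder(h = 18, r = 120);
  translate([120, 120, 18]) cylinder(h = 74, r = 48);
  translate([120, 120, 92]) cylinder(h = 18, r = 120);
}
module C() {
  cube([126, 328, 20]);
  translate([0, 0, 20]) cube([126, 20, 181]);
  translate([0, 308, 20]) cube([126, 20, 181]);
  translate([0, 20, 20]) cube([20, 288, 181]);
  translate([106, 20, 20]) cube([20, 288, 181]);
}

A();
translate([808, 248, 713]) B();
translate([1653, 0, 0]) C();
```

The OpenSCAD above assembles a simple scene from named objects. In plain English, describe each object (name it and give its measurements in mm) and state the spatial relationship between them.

A is a rectangular dining table. The top is 1653×930×44 mm with its upper surface at z = 713 mm. It stands on four round legs of 78 mm diameter, each leg's bounding box inset 10 mm from the nearest pair of top edges, running from the floor to the underside of the top.

B is a spool: two coaxial disc flanges of radius 120 mm and thickness 18 mm, joined by a core cylinder of radius 48 mm and height 74 mm. The lower flange rests on z = 0 and the three cylinders share a vertical axis.

C is an open-topped rectangular box: outside dimensions 126×328×201 mm, with a uniform wall and base thickness of 20 mm. The base is a full 126×328 slab on the floor; four walls sit on top of the base. The front and back walls (the −y and +y sides) span the full width; the two side walls fit between them.

The spool is on top of the table. The open box is against the table's +x side, with their −y faces flush.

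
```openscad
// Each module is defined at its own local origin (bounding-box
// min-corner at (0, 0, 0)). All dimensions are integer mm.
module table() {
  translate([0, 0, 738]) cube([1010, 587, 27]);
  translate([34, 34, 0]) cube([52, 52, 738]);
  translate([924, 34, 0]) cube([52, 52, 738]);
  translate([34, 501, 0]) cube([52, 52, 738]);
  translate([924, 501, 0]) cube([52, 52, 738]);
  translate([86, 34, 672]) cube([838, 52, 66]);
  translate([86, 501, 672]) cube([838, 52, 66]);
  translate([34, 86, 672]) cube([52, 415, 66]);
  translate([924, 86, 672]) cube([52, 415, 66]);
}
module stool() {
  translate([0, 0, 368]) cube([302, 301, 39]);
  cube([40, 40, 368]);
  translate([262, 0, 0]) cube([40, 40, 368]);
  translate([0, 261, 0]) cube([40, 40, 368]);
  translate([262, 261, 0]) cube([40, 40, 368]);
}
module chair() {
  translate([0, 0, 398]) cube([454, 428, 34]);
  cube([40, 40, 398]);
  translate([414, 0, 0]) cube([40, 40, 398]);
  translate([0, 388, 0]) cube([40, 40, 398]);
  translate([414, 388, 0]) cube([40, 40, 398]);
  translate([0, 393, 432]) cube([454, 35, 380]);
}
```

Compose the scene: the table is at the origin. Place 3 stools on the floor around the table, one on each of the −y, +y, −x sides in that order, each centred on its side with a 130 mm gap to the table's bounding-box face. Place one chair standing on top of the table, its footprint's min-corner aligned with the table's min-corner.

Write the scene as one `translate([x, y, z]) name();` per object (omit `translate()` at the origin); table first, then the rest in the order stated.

table();
translate([354, -431, 0]) stool();
translate([354, 717, 0]) stool();
translate([-432, 143, 0]) stool();
translate([0, 0, 765]) chair();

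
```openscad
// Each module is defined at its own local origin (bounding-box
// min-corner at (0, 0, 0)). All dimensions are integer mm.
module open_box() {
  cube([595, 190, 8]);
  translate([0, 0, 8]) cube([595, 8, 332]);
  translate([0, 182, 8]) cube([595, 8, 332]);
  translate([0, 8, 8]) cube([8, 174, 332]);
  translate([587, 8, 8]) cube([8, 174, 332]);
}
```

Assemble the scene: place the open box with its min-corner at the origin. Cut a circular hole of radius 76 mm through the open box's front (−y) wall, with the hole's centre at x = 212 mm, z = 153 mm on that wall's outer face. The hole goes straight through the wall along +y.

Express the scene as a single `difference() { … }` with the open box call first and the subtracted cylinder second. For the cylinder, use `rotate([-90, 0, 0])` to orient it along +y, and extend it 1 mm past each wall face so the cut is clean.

difference() {
  open_box();
  translate([212, -1, 153]) rotate([-90, 0, 0]) cylinder(h = 10, r = 76);
}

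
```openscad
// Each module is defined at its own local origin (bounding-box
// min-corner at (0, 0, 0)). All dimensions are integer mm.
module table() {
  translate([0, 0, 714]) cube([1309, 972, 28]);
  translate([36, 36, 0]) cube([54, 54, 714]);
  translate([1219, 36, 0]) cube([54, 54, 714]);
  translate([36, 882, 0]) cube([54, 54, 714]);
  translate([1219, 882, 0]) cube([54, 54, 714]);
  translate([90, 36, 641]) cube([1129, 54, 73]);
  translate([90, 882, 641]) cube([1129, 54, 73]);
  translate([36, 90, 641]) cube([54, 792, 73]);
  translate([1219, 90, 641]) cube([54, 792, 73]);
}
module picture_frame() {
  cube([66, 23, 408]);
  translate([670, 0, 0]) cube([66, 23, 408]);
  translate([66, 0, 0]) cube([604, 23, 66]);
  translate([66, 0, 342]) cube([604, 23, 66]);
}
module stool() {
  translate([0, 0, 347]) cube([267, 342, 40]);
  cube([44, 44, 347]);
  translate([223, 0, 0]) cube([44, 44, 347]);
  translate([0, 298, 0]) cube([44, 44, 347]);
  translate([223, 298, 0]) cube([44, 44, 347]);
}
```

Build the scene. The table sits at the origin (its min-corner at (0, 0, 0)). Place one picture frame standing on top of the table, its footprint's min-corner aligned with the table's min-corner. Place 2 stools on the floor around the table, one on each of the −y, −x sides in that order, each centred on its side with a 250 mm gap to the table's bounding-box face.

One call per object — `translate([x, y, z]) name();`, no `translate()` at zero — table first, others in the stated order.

table();
translate([0, 0, 742]) picture_frame();
translate([521, -592, 0]) stool();
translate([-517, 315, 0]) stool();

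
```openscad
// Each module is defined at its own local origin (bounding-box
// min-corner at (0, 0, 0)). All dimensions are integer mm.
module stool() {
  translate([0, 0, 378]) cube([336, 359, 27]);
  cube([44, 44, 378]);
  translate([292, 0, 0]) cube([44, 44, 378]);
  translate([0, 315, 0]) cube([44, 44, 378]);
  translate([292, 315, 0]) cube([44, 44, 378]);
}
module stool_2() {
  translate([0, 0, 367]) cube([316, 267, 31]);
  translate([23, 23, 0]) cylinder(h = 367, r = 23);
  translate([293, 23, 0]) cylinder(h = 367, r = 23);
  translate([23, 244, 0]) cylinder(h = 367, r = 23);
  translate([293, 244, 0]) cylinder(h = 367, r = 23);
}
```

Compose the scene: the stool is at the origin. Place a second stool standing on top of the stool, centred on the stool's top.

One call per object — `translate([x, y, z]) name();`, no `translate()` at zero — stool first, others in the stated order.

stool();
translate([10, 46, 405]) stool_2();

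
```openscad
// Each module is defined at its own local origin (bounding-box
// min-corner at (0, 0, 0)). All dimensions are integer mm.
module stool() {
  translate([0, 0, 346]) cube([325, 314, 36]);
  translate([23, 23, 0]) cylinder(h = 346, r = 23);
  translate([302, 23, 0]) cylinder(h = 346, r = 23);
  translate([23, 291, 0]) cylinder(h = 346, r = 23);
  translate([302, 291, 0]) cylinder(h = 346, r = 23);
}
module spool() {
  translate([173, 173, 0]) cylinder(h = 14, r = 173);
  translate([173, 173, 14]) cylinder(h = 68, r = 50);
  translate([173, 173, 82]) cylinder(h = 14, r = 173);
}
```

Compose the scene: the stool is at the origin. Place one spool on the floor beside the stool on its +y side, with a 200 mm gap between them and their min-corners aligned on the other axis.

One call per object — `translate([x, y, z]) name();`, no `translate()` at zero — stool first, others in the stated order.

stool();
translate([0, 514, 0]) spool();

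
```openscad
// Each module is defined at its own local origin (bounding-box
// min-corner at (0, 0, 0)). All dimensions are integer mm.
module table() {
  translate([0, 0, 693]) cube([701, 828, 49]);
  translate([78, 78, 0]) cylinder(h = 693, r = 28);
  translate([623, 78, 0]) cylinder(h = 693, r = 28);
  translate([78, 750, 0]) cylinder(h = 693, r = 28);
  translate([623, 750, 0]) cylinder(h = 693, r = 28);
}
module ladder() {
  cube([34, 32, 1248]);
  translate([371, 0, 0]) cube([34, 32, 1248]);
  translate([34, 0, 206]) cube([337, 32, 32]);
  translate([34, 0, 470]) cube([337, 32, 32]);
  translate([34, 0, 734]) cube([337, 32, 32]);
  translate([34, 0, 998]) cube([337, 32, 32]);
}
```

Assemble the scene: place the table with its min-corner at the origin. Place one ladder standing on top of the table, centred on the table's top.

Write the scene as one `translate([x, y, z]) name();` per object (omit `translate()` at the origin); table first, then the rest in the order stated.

table();
translate([148, 398, 742]) ladder();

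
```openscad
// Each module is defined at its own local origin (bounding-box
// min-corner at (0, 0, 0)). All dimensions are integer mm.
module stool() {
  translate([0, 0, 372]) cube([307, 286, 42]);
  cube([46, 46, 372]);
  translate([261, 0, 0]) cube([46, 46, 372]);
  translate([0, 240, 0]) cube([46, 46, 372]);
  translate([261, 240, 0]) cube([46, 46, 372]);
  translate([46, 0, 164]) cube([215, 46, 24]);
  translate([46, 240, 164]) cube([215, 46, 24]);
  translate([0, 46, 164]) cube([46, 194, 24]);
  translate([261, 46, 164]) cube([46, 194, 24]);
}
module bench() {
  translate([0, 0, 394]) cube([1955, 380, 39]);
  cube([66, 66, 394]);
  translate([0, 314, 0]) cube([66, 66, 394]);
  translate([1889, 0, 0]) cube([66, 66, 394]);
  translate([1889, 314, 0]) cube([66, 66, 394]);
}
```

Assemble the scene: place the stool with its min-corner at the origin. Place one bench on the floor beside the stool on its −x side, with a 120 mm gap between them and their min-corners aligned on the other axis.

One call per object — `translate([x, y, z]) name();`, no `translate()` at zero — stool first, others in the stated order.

stool();
translate([-2075, 0, 0]) bench();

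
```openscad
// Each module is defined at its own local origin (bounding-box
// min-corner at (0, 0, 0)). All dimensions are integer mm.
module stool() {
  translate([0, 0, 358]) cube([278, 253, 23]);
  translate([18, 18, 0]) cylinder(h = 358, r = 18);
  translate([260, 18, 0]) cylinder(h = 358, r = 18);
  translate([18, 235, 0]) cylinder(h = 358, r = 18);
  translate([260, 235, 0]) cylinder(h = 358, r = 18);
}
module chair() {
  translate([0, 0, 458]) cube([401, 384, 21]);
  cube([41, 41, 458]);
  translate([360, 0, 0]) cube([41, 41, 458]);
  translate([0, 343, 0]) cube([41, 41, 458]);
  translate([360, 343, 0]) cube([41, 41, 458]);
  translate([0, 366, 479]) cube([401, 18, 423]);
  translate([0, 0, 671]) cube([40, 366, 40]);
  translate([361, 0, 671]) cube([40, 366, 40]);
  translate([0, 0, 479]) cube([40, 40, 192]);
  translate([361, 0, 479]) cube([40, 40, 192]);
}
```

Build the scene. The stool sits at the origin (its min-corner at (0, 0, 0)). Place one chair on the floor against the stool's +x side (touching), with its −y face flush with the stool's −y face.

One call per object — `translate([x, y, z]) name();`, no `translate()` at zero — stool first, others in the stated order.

stool();
translate([278, 0, 0]) chair();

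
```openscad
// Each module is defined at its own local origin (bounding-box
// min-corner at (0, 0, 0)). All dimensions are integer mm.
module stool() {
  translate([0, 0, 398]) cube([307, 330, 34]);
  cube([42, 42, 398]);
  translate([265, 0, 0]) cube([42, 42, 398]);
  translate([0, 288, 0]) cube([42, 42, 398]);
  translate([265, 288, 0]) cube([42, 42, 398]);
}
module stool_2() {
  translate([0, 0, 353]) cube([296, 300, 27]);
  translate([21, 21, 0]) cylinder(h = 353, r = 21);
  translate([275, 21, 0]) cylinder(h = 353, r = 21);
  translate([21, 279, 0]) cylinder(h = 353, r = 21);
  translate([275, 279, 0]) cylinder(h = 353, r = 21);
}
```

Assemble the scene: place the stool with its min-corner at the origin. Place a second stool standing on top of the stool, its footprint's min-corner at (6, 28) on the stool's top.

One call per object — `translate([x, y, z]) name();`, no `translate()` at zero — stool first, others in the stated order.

stool();
translate([6, 28, 432]) stool_2();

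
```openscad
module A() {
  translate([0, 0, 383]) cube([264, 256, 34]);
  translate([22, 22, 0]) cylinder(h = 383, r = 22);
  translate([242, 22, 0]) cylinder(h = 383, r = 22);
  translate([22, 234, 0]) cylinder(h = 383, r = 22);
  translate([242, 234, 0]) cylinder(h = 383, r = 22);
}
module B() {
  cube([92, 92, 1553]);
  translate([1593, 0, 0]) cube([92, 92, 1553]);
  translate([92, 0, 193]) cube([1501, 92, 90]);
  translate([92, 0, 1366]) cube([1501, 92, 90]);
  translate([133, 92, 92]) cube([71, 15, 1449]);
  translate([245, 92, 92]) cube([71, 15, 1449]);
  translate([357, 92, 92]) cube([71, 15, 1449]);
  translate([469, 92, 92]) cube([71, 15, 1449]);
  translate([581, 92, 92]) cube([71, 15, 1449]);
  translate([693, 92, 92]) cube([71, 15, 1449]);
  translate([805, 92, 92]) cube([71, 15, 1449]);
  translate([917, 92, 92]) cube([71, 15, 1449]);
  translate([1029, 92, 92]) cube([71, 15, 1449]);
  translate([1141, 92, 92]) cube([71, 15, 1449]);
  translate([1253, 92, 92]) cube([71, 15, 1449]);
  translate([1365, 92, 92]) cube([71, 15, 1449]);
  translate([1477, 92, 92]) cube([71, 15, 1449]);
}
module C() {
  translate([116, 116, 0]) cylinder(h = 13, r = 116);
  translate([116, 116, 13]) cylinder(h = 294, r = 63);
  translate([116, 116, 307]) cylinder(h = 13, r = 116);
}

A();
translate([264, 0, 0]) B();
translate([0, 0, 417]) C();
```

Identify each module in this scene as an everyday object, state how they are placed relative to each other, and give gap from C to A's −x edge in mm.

A is a stool. B is a fence section. C is a spool. The fence section is against the stool's +x side, with their −y faces flush. The spool is on top of the stool. The gap from the spool to the stool's −x edge is 0 mm.

The spool's min-x is at 0; the stool's min-x is 0; gap = 0 mm.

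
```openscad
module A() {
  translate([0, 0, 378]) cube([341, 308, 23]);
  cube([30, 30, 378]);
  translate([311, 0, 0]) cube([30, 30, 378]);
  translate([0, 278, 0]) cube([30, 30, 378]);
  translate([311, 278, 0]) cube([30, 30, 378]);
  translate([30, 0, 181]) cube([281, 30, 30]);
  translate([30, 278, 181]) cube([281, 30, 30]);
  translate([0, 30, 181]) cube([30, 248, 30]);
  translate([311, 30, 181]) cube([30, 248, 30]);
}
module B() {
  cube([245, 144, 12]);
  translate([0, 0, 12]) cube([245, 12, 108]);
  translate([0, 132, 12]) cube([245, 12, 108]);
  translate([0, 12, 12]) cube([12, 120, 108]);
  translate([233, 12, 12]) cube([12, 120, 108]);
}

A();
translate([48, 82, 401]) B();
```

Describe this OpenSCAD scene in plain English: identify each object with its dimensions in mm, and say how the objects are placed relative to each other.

A is a simple wooden stool: a rectangular seat 341 mm (x) by 308 mm (y), 23 mm thick, top face at z = 401 mm, on four square legs, each 30×30 mm in cross-section. The legs rest on z = 0, each flush with a corner of the seat. Four stretchers, 30 mm wide and 30 mm tall, connect adjacent legs with their undersides at z = 181 mm, each running between the inner faces of the legs it joins and aligned with the legs' outer faces on the other axis.

B is an open-topped rectangular box: outside dimensions 245×144×120 mm, with a uniform wall and base thickness of 12 mm. The base is a full 245×144 slab on the floor; four walls sit on top of the base. The front and back walls (the −y and +y sides) span the full width; the two side walls fit between them.

The open box is on top of the stool, centred.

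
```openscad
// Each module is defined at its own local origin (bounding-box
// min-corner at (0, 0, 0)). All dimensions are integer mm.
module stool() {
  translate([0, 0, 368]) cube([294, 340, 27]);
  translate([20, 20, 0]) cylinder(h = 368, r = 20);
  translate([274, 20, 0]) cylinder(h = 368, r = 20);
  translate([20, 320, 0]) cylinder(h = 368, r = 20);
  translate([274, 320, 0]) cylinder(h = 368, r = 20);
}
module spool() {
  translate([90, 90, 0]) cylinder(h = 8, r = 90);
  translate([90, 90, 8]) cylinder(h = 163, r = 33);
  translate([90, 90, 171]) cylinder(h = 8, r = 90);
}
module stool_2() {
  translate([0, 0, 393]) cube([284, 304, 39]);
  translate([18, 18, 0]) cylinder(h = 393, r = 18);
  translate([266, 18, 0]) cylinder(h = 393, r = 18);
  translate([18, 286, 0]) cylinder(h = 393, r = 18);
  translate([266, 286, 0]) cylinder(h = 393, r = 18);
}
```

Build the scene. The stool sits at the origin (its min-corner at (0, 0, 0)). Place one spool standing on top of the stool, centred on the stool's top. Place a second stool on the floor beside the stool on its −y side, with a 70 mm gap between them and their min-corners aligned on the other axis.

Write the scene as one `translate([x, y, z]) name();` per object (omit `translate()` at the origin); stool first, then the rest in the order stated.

stool();
translate([57, 80, 395]) spool();
translate([0, -374, 0]) stool_2();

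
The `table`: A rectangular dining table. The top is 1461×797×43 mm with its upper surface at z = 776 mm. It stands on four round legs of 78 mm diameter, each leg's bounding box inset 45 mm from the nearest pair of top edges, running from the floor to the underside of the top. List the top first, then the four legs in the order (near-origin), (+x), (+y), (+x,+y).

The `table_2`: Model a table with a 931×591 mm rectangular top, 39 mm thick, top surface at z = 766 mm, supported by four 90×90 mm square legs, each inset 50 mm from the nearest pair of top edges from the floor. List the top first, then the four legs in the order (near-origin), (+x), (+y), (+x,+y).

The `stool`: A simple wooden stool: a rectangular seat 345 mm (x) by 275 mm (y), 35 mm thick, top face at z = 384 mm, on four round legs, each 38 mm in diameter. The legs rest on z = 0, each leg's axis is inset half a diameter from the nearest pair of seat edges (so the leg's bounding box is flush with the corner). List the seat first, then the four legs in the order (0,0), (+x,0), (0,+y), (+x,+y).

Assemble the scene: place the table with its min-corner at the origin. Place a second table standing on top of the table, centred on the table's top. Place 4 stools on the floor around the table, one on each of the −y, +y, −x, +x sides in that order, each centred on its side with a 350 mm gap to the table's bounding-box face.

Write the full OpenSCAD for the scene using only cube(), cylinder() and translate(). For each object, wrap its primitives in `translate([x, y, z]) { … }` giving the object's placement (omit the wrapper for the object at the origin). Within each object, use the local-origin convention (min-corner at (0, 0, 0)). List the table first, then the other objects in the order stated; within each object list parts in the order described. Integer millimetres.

translate([0, 0, 733]) cube([1461, 797, 43]);
translate([84, 84, 0]) cylinder(h = 733, r = 39);
translate([1377, 84, 0]) cylinder(h = 733, r = 39);
translate([84, 713, 0]) cylinder(h = 733, r = 39);
translate([1377, 713, 0]) cylinder(h = 733, r = 39);
translate([265, 103, 776]) {
  translate([0, 0, 727]) cube([931, 591, 39]);
  translate([50, 50, 0]) cube([90, 90, 727]);
  translate([791, 50, 0]) cube([90, 90, 727]);
  translate([50, 451, 0]) cube([90, 90, 727]);
  translate([791, 451, 0]) cube([90, 90, 727]);
}
translate([558, -625, 0]) {
  translate([0, 0, 349]) cube([345, 275, 35]);
  translate([19, 19, 0]) cylinder(h = 349, r = 19);
  translate([326, 19, 0]) cylinder(h = 349, r = 19);
  translate([19, 256, 0]) cylinder(h = 349, r = 19);
  translate([326, 256, 0]) cylinder(h = 349, r = 19);
}
translate([558, 1147, 0]) {
  translate([0, 0, 349]) cube([345, 275, 35]);
  translate([19, 19, 0]) cylinder(h = 349, r = 19);
  translate([326, 19, 0]) cylinder(h = 349, r = 19);
  translate([19, 256, 0]) cylinder(h = 349, r = 19);
  translate([326, 256, 0]) cylinder(h = 349, r = 19);
}
translate([-695, 261, 0]) {
  translate([0, 0, 349]) cube([345, 275, 35]);
  translate([19, 19, 0]) cylinder(h = 349, r = 19);
  translate([326, 19, 0]) cylinder(h = 349, r = 19);
  translate([19, 256, 0]) cylinder(h = 349, r = 19);
  translate([326, 256, 0]) cylinder(h = 349, r = 19);
}
translate([1811, 261, 0]) {
  translate([0, 0, 349]) cube([345, 275, 35]);
  translate([19, 19, 0]) cylinder(h = 349, r = 19);
  translate([326, 19, 0]) cylinder(h = 349, r = 19);
  translate([19, 256, 0]) cylinder(h = 349, r = 19);
  translate([326, 256, 0]) cylinder(h = 349, r = 19);
}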